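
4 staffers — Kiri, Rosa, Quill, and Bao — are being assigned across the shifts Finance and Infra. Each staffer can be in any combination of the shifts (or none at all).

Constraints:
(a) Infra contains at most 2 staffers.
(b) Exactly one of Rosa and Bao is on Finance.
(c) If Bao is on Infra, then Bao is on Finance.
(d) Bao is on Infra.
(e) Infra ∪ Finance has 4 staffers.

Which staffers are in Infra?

Infra = {Bao, Rosa}

From (d): Bao ∈ Infra.
(c): Bao ∈ Finance.
(b) (exactly one): Rosa ∉ Finance.
Suppose Kiri ∈ Infra: no assignment then satisfies all the clues, so Kiri ∉ Infra.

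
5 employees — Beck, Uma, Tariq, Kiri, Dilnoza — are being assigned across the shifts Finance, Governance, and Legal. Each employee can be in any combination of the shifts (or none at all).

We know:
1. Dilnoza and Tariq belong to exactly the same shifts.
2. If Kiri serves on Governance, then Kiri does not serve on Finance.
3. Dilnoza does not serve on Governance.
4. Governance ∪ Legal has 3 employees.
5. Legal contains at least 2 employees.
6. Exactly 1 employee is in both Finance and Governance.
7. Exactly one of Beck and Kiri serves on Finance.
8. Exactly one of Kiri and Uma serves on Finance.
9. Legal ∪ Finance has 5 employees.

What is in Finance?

Finance = {Beck, Dilnoza, Tariq, Uma}

From (3): Dilnoza ∉ Governance.
(1): Tariq matches Dilnoza: Tariq ∉ Governance.
Suppose Beck ∉ Finance: no assignment then satisfies all the clues, so Beck ∈ Finance.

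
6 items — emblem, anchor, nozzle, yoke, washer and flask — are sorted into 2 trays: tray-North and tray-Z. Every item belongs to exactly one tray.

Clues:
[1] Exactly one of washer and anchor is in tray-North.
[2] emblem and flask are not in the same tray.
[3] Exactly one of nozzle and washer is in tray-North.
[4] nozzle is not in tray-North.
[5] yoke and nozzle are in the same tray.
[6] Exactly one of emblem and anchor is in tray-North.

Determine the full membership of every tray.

From (4): nozzle ∉ tray-North.
(3) (exactly one): washer ∈ tray-North.
(5): yoke matches nozzle: yoke ∉ tray-North.
Only one tray left: nozzle ∈ tray-Z.
Only one tray left: yoke ∈ tray-Z.
(1) (exactly one): anchor ∉ tray-North.
(6) (exactly one): emblem ∈ tray-North.
Only one tray left: anchor ∈ tray-Z.
(2): flask ∉ tray-North.
Only one tray left: flask ∈ tray-Z.

tray-North = {emblem, washer}; tray-Z = {anchor, flask, nozzle, yoke}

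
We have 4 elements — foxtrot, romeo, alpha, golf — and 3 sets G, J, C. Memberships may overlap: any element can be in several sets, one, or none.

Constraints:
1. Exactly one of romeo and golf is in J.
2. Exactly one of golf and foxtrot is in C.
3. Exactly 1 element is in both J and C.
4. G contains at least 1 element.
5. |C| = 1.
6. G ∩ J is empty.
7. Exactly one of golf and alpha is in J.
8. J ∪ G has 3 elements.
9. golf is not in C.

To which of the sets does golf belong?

From (9): golf ∉ C.
(2) (exactly one): foxtrot ∈ C.
(5): C already has 1, so the rest are out.
Suppose golf ∈ G: no assignment then satisfies all the clues, so golf ∉ G.

golf: J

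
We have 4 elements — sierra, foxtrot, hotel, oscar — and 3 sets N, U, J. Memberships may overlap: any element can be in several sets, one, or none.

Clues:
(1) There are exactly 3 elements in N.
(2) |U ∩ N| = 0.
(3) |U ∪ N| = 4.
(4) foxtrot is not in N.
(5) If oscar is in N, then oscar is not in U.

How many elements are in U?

1

From (4): foxtrot ∉ N.
(1): only 3 candidates remain for N, so all are in.
(5): oscar ∉ U.
Suppose sierra ∈ U: no assignment then satisfies all the clues, so sierra ∉ U.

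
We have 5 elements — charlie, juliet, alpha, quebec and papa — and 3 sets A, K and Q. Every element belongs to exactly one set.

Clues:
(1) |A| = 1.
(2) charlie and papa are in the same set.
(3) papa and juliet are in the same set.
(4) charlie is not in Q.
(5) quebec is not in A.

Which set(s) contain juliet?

juliet: K

From (4): charlie ∉ Q.
From (5): quebec ∉ A.
(2): papa matches charlie: papa ∉ Q.
(3): juliet matches papa: juliet ∉ Q.
Suppose juliet ∈ A: no assignment then satisfies all the clues, so juliet ∉ A.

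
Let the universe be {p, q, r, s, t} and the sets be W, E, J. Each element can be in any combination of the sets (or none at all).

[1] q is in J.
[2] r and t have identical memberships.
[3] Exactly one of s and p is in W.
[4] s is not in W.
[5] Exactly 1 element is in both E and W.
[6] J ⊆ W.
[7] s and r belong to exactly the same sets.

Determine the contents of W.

W = {p, q}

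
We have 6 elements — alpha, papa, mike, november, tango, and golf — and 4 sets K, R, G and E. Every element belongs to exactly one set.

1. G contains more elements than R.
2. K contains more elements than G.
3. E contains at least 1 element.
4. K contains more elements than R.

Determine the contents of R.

R = {}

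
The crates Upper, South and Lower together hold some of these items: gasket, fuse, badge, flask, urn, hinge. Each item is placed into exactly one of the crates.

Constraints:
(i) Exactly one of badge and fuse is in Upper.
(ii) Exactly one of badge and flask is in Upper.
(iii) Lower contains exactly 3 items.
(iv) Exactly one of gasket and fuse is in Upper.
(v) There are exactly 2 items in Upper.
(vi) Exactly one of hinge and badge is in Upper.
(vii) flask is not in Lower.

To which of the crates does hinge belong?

From (vii): flask ∉ Lower.
Suppose hinge ∈ Upper: no assignment then satisfies all the clues, so hinge ∉ Upper.

hinge: Lower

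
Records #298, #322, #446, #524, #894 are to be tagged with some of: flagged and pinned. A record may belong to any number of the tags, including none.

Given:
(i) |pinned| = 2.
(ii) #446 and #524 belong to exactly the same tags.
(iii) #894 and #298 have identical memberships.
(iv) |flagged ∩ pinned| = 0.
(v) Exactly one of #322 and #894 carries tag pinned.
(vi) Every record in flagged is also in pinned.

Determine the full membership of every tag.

flagged = {}; pinned = {#298, #894}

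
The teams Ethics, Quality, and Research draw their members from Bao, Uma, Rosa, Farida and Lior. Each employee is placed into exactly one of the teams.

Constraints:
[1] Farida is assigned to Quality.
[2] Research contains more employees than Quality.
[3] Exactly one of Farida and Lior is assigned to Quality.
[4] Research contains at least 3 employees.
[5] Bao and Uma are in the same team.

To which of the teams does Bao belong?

Bao: Research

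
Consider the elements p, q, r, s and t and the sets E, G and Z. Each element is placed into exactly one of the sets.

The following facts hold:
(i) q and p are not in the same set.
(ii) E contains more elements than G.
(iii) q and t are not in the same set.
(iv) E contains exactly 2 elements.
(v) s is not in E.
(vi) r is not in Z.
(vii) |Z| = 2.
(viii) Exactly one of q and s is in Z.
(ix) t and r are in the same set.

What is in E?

E = {r, t}

From (v): s ∉ E.
From (vi): r ∉ Z.
(ix): t matches r: t ∉ Z.
Suppose p ∈ E: no assignment then satisfies all the clues, so p ∉ E.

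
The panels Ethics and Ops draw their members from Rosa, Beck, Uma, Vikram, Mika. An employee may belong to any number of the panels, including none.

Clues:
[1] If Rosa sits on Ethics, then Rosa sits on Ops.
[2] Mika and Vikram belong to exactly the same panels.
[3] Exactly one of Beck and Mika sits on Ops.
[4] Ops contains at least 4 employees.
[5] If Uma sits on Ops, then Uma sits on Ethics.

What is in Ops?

Ops = {Mika, Rosa, Uma, Vikram}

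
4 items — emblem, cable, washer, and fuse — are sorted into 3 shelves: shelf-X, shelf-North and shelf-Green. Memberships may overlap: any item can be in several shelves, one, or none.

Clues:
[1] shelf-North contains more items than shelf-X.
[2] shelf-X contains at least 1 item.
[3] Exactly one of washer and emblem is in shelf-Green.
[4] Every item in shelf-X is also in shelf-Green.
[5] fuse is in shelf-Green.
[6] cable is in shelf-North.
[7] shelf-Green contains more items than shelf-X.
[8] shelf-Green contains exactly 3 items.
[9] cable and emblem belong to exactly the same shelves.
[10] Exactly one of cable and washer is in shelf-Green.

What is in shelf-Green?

shelf-Green = {cable, emblem, fuse}

From (5): fuse ∈ shelf-Green.
From (6): cable ∈ shelf-North.
(9): emblem matches cable: emblem ∈ shelf-North.
Suppose emblem ∉ shelf-Green: no assignment then satisfies all the clues, so emblem ∈ shelf-Green.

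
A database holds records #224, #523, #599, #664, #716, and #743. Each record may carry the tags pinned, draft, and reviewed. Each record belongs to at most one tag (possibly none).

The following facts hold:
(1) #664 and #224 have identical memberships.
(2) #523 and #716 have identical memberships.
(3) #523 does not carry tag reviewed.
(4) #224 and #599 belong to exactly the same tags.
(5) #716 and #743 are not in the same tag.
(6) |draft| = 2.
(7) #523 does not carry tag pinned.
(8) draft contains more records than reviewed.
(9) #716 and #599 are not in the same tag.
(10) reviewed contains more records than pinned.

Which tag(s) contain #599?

#599: none

From (3): #523 ∉ reviewed.
From (7): #523 ∉ pinned.
(2): #716 matches #523: #716 ∉ pinned.
(2): #716 matches #523: #716 ∉ reviewed.
Suppose #599 ∈ pinned: no assignment then satisfies all the clues, so #599 ∉ pinned.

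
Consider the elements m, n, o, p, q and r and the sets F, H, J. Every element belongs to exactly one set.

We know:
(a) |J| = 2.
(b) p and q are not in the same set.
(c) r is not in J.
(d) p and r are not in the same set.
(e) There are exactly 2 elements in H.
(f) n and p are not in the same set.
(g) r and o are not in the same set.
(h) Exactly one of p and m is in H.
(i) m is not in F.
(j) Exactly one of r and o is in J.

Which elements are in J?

J = {o, p}

From (c): r ∉ J.
From (i): m ∉ F.
(j) (exactly one): o ∈ J.
Suppose m ∈ J: no assignment then satisfies all the clues, so m ∉ J.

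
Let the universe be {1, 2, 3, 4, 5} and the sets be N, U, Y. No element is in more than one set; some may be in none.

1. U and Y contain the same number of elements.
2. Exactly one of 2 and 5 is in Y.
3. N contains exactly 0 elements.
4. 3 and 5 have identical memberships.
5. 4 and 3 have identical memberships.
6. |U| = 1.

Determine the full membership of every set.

N = {}; U = {1}; Y = {2}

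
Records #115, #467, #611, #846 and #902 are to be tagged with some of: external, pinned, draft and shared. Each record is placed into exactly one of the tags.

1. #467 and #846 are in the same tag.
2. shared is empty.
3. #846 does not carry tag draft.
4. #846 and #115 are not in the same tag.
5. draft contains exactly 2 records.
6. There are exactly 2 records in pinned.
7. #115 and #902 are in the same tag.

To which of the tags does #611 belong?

#611: external

From (3): #846 ∉ draft.
(1): #467 matches #846: #467 ∉ draft.
(2): shared already has 0, so the rest are out.
Suppose #611 ∉ external: no assignment then satisfies all the clues, so #611 ∈ external.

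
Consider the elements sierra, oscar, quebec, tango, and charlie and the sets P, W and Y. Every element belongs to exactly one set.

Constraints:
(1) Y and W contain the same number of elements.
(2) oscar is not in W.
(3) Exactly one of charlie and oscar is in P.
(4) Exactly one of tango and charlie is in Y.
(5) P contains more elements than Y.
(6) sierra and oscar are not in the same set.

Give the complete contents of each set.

P = {oscar, quebec, tango}; W = {sierra}; Y = {charlie}

From (2): oscar ∉ W.
Suppose sierra ∈ P: no assignment then satisfies all the clues, so sierra ∉ P.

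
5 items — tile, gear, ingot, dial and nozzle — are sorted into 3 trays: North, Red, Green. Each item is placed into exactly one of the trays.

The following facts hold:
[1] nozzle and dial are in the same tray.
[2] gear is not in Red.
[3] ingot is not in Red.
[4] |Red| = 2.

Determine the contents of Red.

Red = {dial, nozzle}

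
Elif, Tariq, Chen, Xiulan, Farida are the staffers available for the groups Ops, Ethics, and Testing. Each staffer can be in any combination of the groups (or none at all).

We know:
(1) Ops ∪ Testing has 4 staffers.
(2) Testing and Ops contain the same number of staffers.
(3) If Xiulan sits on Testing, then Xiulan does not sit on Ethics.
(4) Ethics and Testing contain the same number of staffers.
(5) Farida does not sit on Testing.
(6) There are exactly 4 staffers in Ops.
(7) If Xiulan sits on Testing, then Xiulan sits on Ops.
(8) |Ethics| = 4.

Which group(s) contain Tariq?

Tariq: Ethics, Ops, Testing

From (5): Farida ∉ Testing.
Suppose Tariq ∉ Ops: no assignment then satisfies all the clues, so Tariq ∈ Ops.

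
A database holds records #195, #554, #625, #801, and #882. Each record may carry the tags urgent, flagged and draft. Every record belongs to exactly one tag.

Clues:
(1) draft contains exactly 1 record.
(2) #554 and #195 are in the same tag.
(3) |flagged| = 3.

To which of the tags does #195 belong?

#195: flagged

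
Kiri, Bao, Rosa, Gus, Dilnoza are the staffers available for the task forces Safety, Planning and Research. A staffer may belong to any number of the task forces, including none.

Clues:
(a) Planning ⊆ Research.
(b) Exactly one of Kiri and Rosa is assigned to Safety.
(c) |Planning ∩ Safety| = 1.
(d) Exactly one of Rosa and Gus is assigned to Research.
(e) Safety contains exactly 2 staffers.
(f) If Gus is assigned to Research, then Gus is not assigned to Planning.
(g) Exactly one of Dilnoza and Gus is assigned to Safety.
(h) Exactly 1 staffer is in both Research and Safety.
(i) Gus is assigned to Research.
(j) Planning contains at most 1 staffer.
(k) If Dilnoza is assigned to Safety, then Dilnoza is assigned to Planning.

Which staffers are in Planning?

Planning = {Dilnoza}

From (i): Gus ∈ Research.
(d) (exactly one): Rosa ∉ Research.
(f): Gus ∉ Planning.
(a) contrapositive: Rosa ∉ Planning.
Suppose Kiri ∈ Planning: no assignment then satisfies all the clues, so Kiri ∉ Planning.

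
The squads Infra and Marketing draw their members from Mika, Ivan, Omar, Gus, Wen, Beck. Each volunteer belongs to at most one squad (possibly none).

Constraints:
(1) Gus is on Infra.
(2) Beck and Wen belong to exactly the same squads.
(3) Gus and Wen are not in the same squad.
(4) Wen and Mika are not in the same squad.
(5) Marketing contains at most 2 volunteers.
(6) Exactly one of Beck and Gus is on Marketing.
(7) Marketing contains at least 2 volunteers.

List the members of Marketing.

From (1): Gus ∈ Infra.
(3): Wen ∉ Infra.
(6) (exactly one): Beck ∈ Marketing.
(2): Wen matches Beck: Wen ∈ Marketing.
(4): Mika ∉ Marketing.
(5): Marketing already has 2, so the rest are out.

Marketing = {Beck, Wen}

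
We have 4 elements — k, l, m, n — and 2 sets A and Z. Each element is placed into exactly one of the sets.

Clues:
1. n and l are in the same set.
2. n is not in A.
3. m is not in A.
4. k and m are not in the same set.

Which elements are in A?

A = {k}

From (2): n ∉ A.
From (3): m ∉ A.
(1): l matches n: l ∉ A.
Only one set left: l ∈ Z.
Only one set left: m ∈ Z.
Only one set left: n ∈ Z.
(4): k ∉ Z.
Only one set left: k ∈ A.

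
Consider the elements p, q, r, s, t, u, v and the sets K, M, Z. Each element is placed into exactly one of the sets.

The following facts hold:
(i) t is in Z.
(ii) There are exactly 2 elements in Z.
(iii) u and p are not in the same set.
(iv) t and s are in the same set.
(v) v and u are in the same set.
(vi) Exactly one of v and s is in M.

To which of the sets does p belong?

p: K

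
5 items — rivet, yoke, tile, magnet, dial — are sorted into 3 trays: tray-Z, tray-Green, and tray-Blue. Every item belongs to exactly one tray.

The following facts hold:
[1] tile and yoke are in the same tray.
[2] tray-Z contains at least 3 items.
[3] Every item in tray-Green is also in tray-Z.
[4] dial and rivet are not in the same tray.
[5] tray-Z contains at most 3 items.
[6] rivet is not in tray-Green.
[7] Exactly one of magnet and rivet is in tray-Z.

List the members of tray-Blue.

tray-Blue = {dial, magnet}

From (6): rivet ∉ tray-Green.
Suppose rivet ∈ tray-Blue: no assignment then satisfies all the clues, so rivet ∉ tray-Blue.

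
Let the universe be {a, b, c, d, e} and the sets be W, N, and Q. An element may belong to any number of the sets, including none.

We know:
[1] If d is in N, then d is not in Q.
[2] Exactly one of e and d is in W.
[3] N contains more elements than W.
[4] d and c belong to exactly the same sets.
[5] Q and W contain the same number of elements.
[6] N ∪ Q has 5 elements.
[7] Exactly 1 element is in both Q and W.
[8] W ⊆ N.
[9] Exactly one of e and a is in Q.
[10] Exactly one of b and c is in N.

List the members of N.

N = {a, c, d, e}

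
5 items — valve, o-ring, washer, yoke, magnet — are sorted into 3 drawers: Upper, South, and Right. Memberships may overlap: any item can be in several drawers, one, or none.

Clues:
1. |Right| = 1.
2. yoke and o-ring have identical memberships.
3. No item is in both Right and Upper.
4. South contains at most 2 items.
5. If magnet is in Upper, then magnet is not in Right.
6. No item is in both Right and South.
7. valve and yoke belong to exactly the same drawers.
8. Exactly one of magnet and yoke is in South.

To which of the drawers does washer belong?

washer: Right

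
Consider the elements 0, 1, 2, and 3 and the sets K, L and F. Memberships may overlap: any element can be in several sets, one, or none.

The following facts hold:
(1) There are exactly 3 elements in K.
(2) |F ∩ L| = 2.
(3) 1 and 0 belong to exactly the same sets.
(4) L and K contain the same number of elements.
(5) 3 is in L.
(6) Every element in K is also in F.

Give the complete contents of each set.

K = {0, 1, 2}; L = {0, 1, 3}; F = {0, 1, 2}

From (5): 3 ∈ L.
Suppose 0 ∉ K: no assignment then satisfies all the clues, so 0 ∈ K.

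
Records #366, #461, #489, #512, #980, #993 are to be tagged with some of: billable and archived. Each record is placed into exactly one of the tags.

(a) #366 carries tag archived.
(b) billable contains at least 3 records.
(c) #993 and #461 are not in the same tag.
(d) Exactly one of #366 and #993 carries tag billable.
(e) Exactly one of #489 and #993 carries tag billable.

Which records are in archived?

archived = {#366, #461, #489}

From (a): #366 ∈ archived.
(d) (exactly one): #993 ∈ billable.
(e) (exactly one): #489 ∉ billable.
Only one tag left: #489 ∈ archived.
(c): #461 ∉ billable.
Only one tag left: #461 ∈ archived.
(b): only 3 candidates remain for billable, so all are in.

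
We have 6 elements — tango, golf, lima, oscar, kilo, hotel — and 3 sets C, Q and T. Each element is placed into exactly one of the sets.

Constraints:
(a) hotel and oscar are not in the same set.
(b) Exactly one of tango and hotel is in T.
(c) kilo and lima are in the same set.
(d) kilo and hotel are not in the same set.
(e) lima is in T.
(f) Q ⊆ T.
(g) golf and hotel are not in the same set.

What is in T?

T = {golf, kilo, lima, oscar, tango}

From (e): lima ∈ T.
(c): kilo matches lima: kilo ∉ C.
(c): kilo matches lima: kilo ∉ Q.
(c): kilo matches lima: kilo ∈ T.
(d): hotel ∉ T.
(f) contrapositive: hotel ∉ Q.
Only one set left: hotel ∈ C.
(a): oscar ∉ C.
(b) (exactly one): tango ∈ T.
(g): golf ∉ C.
Suppose golf ∉ T: no assignment then satisfies all the clues, so golf ∈ T.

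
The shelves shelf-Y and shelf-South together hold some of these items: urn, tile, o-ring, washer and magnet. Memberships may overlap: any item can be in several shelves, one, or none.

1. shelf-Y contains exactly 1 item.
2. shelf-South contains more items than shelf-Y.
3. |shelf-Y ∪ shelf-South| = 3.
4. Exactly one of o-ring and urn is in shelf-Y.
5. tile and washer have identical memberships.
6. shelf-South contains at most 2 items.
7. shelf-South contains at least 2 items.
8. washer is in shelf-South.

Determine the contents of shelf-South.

shelf-South = {tile, washer}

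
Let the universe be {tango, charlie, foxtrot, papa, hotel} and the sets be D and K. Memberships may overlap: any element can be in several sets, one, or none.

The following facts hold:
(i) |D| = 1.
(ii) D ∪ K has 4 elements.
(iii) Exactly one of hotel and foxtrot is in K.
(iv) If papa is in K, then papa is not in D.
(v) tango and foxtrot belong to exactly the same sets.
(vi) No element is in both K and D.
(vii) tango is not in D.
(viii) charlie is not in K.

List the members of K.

K = {foxtrot, papa, tango}

From (vii): tango ∉ D.
From (viii): charlie ∉ K.
(v): foxtrot matches tango: foxtrot ∉ D.
Suppose tango ∉ K: no assignment then satisfies all the clues, so tango ∈ K.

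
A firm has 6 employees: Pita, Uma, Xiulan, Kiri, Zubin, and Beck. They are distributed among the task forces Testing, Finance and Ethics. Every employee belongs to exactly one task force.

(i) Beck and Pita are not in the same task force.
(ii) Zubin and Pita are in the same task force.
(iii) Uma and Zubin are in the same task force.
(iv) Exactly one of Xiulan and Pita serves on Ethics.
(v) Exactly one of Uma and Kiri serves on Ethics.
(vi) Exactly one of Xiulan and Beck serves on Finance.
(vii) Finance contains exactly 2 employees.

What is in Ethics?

Ethics = {Pita, Uma, Zubin}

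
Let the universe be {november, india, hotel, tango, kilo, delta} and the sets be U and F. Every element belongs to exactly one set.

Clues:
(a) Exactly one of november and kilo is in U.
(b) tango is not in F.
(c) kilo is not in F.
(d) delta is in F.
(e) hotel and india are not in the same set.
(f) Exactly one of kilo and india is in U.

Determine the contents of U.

U = {hotel, kilo, tango}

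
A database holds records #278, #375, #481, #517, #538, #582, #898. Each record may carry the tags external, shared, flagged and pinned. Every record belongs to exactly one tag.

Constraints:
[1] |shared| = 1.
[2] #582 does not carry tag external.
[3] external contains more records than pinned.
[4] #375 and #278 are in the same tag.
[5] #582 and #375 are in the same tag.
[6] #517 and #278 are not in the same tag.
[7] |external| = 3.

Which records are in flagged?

flagged = {#278, #375, #582}

From (2): #582 ∉ external.
(5): #375 matches #582: #375 ∉ external.
(4): #278 matches #375: #278 ∉ external.
Suppose #278 ∉ flagged: no assignment then satisfies all the clues, so #278 ∈ flagged.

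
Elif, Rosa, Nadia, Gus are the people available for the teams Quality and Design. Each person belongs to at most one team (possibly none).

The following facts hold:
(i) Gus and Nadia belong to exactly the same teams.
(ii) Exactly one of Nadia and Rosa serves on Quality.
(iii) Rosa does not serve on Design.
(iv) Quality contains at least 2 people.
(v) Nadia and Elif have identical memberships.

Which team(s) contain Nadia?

From (iii): Rosa ∉ Design.
Suppose Nadia ∉ Quality: no assignment then satisfies all the clues, so Nadia ∈ Quality.

Nadia: Quality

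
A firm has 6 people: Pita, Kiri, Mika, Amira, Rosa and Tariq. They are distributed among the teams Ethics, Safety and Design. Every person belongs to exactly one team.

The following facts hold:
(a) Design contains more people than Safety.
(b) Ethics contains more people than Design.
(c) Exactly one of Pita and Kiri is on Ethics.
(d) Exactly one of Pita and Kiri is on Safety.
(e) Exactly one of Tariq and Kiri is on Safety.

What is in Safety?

Safety = {Kiri}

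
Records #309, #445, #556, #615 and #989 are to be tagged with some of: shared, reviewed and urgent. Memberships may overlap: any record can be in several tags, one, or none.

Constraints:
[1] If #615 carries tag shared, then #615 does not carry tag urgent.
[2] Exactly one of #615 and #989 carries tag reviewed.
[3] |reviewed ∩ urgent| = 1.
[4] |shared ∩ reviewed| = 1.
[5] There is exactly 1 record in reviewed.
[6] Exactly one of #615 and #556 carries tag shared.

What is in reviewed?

reviewed = {#989}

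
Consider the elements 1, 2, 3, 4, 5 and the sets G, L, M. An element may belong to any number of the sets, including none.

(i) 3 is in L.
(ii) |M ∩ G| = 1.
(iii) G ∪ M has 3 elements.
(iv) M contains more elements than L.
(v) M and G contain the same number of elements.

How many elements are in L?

1

From (i): 3 ∈ L.
Suppose 1 ∈ L: no assignment then satisfies all the clues, so 1 ∉ L.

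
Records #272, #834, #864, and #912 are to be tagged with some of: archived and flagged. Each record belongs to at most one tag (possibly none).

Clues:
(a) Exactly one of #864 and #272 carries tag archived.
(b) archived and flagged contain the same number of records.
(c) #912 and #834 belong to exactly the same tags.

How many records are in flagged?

1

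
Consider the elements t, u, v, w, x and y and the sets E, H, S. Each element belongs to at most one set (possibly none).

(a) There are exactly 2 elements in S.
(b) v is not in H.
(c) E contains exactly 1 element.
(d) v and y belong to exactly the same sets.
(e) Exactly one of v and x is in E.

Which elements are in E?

E = {x}

From (b): v ∉ H.
(d): y matches v: y ∉ H.
Suppose t ∈ E: no assignment then satisfies all the clues, so t ∉ E.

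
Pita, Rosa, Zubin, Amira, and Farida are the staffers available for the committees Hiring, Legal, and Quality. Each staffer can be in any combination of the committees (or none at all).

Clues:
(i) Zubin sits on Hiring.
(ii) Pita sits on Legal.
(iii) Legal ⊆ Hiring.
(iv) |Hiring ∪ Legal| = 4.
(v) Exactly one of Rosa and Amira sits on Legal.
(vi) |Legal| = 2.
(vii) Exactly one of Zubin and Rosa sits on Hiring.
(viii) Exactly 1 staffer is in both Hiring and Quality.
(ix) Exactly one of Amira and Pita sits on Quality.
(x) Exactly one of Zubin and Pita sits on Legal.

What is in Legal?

From (i): Zubin ∈ Hiring.
From (ii): Pita ∈ Legal.
(iii) with Pita ∈ Legal: Pita ∈ Hiring.
(vii) (exactly one): Rosa ∉ Hiring.
(x) (exactly one): Zubin ∉ Legal.
(iii) contrapositive: Rosa ∉ Legal.
(v) (exactly one): Amira ∈ Legal.
(vi): Legal already has 2, so the rest are out.
(iii) with Amira ∈ Legal: Amira ∈ Hiring.

Legal = {Amira, Pita}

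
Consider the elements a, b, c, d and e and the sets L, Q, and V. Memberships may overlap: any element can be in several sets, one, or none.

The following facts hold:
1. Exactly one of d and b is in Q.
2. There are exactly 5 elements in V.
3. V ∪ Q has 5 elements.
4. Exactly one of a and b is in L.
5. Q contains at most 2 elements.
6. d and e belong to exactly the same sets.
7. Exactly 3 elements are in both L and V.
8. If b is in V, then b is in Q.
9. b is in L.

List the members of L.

L = {b, d, e}

From (9): b ∈ L.
(2): only 5 candidates remain for V, so all are in.
(4) (exactly one): a ∉ L.
(8): b ∈ Q.
(1) (exactly one): d ∉ Q.
(6): e matches d: e ∉ Q.
Suppose c ∈ L: no assignment then satisfies all the clues, so c ∉ L.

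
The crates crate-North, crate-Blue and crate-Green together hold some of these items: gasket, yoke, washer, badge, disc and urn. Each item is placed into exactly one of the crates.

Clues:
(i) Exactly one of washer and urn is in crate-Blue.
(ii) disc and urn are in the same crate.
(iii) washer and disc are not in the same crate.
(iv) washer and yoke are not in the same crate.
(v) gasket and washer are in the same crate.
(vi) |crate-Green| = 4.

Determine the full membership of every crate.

crate-North = {}; crate-Blue = {gasket, washer}; crate-Green = {badge, disc, urn, yoke}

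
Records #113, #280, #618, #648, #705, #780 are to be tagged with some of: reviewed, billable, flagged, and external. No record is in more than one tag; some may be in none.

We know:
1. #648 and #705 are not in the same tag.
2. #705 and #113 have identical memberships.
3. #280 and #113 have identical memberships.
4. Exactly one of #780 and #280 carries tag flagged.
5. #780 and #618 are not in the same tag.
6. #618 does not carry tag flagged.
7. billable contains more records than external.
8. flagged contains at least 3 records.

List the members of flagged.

From (6): #618 ∉ flagged.
Suppose #113 ∉ flagged: no assignment then satisfies all the clues, so #113 ∈ flagged.

flagged = {#113, #280, #705}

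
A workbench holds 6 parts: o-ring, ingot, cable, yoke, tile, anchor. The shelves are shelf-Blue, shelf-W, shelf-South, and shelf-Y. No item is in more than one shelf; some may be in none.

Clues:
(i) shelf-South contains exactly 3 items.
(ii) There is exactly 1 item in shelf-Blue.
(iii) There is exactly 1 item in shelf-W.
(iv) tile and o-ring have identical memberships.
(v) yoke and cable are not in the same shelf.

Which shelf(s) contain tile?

tile: shelf-South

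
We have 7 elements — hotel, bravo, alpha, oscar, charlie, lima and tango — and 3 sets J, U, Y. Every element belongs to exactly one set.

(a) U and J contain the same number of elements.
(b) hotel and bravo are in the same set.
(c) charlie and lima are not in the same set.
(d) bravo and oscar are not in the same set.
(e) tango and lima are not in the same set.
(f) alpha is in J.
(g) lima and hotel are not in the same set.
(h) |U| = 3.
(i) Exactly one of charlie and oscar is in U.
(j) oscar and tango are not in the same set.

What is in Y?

From (f): alpha ∈ J.
Suppose hotel ∈ Y: no assignment then satisfies all the clues, so hotel ∉ Y.

Y = {tango}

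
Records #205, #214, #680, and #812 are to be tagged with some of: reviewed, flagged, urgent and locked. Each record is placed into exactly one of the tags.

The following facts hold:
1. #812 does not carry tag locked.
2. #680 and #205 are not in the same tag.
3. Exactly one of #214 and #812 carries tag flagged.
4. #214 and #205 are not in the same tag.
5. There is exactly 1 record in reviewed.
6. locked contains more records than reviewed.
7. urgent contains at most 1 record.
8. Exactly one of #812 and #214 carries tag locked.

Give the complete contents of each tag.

reviewed = {#205}; flagged = {#812}; urgent = {}; locked = {#214, #680}

From (1): #812 ∉ locked.
(8) (exactly one): #214 ∈ locked.
(3) (exactly one): #812 ∈ flagged.
(4): #205 ∉ locked.
Suppose #205 ∉ reviewed: no assignment then satisfies all the clues, so #205 ∈ reviewed.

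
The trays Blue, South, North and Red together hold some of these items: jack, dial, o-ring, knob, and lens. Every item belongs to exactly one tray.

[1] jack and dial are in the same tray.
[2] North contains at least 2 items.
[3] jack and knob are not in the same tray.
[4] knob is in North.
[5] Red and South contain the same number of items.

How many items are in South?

0

From (4): knob ∈ North.
(3): jack ∉ North.
(1): dial matches jack: dial ∉ North.
Suppose jack ∉ Blue: no assignment then satisfies all the clues, so jack ∈ Blue.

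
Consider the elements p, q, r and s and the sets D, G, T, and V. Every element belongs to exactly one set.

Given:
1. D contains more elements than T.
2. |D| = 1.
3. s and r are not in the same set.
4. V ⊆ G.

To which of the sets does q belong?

q: G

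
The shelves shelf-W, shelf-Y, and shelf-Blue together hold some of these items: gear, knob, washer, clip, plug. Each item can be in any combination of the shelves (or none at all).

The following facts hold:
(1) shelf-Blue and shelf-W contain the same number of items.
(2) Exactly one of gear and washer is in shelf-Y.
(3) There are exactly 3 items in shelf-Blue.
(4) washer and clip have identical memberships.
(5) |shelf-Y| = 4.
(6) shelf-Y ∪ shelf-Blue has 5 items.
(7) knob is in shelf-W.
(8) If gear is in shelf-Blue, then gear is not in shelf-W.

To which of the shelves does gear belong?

gear: shelf-Blue

From (7): knob ∈ shelf-W.
Suppose gear ∈ shelf-W: no assignment then satisfies all the clues, so gear ∉ shelf-W.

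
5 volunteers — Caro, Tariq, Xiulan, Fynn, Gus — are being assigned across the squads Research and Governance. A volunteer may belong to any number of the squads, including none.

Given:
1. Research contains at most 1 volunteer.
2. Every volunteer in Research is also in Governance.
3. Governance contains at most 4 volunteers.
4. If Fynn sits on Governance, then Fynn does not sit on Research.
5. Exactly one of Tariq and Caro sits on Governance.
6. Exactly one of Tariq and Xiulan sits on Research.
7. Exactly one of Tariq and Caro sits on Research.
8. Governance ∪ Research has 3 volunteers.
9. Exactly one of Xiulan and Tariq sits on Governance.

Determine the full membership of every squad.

Research = {Tariq}; Governance = {Fynn, Gus, Tariq}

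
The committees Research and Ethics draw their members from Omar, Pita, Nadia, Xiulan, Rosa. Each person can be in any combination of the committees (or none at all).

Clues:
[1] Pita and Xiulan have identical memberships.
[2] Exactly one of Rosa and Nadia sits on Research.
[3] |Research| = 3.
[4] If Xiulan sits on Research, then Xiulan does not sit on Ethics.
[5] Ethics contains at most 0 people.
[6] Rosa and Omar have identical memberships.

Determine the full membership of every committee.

Research = {Nadia, Pita, Xiulan}; Ethics = {}

(5): Ethics already has 0, so the rest are out.
Suppose Omar ∈ Research: no assignment then satisfies all the clues, so Omar ∉ Research.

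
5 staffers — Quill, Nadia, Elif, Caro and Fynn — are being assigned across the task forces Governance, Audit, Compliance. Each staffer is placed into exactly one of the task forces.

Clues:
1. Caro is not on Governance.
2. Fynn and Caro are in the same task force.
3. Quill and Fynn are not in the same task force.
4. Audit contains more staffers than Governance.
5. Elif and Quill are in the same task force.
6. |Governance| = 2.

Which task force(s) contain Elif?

From (1): Caro ∉ Governance.
(2): Fynn matches Caro: Fynn ∉ Governance.
Suppose Elif ∉ Governance: no assignment then satisfies all the clues, so Elif ∈ Governance.

Elif: Governance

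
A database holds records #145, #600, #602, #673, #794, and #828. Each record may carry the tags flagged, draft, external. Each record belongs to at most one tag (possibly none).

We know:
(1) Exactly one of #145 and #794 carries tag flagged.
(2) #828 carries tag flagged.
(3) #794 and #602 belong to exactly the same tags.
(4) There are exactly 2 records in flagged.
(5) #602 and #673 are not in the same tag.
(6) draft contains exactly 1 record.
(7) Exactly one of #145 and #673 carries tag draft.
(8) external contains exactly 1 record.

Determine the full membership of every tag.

flagged = {#145, #828}; draft = {#673}; external = {#600}

From (2): #828 ∈ flagged.
Suppose #145 ∉ flagged: no assignment then satisfies all the clues, so #145 ∈ flagged.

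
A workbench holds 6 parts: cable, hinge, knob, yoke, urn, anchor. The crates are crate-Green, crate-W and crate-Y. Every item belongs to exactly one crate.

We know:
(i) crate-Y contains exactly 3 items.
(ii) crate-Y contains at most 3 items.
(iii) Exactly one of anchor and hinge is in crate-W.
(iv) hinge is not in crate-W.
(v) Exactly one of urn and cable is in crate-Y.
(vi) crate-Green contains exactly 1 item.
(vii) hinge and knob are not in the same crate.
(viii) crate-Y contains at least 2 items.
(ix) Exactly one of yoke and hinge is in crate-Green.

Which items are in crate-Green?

crate-Green = {hinge}

From (iv): hinge ∉ crate-W.
(iii) (exactly one): anchor ∈ crate-W.
Suppose cable ∈ crate-Green: no assignment then satisfies all the clues, so cable ∉ crate-Green.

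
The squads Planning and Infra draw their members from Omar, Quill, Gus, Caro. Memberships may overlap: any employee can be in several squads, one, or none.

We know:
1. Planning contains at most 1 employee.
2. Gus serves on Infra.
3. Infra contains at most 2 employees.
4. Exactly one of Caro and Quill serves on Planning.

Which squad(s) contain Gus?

From (2): Gus ∈ Infra.
Suppose Gus ∈ Planning: no assignment then satisfies all the clues, so Gus ∉ Planning.

Gus: Infra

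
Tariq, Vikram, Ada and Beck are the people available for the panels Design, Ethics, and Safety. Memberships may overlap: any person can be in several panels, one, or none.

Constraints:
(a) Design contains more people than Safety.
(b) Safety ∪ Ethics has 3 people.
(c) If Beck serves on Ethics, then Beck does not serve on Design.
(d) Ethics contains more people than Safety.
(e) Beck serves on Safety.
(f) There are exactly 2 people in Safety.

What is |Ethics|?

3

From (e): Beck ∈ Safety.
Suppose Tariq ∉ Design: no assignment then satisfies all the clues, so Tariq ∈ Design.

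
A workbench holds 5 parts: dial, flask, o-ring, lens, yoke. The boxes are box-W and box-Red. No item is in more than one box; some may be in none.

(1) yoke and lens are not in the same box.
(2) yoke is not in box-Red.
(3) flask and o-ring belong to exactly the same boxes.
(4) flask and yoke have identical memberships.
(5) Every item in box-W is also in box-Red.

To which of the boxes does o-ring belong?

o-ring: none

From (2): yoke ∉ box-Red.
(4): flask matches yoke: flask ∉ box-Red.
(5) contrapositive: flask ∉ box-W.
(5) contrapositive: yoke ∉ box-W.
(3): o-ring matches flask: o-ring ∉ box-W.
(3): o-ring matches flask: o-ring ∉ box-Red.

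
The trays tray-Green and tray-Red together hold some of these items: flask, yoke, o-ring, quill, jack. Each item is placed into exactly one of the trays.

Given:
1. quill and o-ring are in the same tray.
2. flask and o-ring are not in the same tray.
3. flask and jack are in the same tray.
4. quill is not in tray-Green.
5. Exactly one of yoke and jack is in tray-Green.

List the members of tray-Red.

tray-Red = {o-ring, quill, yoke}

From (4): quill ∉ tray-Green.
(1): o-ring matches quill: o-ring ∉ tray-Green.
Only one tray left: o-ring ∈ tray-Red.
Only one tray left: quill ∈ tray-Red.
(2): flask ∉ tray-Red.
(3): jack matches flask: jack ∉ tray-Red.
Only one tray left: flask ∈ tray-Green.
Only one tray left: jack ∈ tray-Green.
(5) (exactly one): yoke ∉ tray-Green.
Only one tray left: yoke ∈ tray-Red.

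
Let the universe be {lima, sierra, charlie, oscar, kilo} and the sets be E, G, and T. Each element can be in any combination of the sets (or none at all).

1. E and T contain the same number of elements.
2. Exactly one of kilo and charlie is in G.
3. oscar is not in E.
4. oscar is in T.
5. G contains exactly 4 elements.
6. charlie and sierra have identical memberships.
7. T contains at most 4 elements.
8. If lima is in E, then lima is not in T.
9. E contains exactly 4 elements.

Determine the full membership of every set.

E = {charlie, kilo, lima, sierra}; G = {charlie, lima, oscar, sierra}; T = {charlie, kilo, oscar, sierra}

From (3): oscar ∉ E.
From (4): oscar ∈ T.
(9): only 4 candidates remain for E, so all are in.
(8): lima ∉ T.
Suppose lima ∉ G: no assignment then satisfies all the clues, so lima ∈ G.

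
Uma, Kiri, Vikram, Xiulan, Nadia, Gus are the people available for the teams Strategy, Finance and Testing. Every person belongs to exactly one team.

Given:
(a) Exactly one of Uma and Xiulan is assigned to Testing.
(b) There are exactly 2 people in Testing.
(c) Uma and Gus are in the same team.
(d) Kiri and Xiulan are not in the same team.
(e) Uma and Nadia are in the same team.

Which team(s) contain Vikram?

Vikram: Testing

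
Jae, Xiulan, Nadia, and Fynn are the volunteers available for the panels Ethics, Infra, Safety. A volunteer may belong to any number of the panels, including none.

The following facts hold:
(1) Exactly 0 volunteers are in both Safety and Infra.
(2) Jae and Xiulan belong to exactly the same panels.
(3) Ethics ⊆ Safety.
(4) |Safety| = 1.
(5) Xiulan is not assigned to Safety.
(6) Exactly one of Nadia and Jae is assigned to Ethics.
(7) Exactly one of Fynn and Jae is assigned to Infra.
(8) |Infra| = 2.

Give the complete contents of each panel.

Ethics = {Nadia}; Infra = {Jae, Xiulan}; Safety = {Nadia}

From (5): Xiulan ∉ Safety.
(2): Jae matches Xiulan: Jae ∉ Safety.
(3) contrapositive: Jae ∉ Ethics.
(3) contrapositive: Xiulan ∉ Ethics.
(6) (exactly one): Nadia ∈ Ethics.
(3) with Nadia ∈ Ethics: Nadia ∈ Safety.
(4): Safety already has 1, so the rest are out.
(3) contrapositive: Fynn ∉ Ethics.
Suppose Jae ∉ Infra: no assignment then satisfies all the clues, so Jae ∈ Infra.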